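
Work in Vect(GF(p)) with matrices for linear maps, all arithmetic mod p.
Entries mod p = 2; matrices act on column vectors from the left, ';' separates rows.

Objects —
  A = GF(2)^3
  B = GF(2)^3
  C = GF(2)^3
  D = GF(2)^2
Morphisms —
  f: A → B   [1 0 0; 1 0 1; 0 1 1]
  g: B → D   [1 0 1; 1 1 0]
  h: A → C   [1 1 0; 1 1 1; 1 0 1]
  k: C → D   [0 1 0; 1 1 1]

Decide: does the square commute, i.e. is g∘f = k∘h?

1) trace f;g:
  e0=(1,0,0) f→(1,1,0) g→(1,0)
  e1=(0,1,0) f→(0,0,1) g→(1,0)
  e2=(0,0,1) f→(0,1,1) g→(1,1)
  result₁ = [1 1 1; 0 0 1]
2) trace h;k:
  e0=(1,0,0) h→(1,1,1) k→(1,1)
  e1=(0,1,0) h→(1,1,0) k→(1,0)
  e2=(0,0,1) h→(0,1,1) k→(1,0)
  result₂ = [1 1 1; 1 0 0]
Equal? differ; not commutative

Answer: DOES NOT COMMUTE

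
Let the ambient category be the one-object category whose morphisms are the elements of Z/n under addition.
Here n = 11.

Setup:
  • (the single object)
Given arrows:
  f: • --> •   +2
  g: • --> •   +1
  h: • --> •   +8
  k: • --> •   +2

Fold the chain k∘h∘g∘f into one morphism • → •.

  0 +2≡2 +1≡3 +8≡0 +2≡2  (mod 11)
result: +2

Answer: +2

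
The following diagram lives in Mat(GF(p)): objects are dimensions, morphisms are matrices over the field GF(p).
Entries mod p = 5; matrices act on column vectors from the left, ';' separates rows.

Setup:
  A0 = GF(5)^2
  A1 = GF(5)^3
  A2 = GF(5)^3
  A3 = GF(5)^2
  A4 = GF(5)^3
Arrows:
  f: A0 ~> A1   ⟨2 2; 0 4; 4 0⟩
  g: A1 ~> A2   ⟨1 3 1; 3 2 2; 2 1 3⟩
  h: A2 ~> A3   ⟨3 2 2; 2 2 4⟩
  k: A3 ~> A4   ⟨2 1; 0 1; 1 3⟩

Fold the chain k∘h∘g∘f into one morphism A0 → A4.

  e0=⟨1,0⟩ f~>⟨2,0,4⟩ g~>⟨1,4,1⟩ h~>⟨3,4⟩ k~>⟨0,4,0⟩
  e1=⟨0,1⟩ f~>⟨2,4,0⟩ g~>⟨4,4,3⟩ h~>⟨1,3⟩ k~>⟨0,3,0⟩
⟦path⟧: ⟨0 0; 4 3; 0 0⟩

Answer: ⟨0 0; 4 3; 0 0⟩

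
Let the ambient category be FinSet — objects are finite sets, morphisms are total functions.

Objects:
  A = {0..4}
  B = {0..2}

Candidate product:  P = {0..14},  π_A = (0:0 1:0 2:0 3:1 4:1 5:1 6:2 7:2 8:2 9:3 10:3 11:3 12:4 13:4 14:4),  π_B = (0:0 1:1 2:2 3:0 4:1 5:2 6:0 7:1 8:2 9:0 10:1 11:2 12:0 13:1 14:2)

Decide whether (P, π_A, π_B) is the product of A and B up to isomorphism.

|A|·|B| = 5·3 = 15;  |P| = 15
Check the pairing map k ↦ (π_A(k), π_B(k)):
  0 : (0,0)
  1 : (0,1)
  2 : (0,2)
  3 : (1,0)
  4 : (1,1)
  5 : (1,2)
  6 : (2,0)
  7 : (2,1)
  8 : (2,2)
  9 : (3,0)
  10 : (3,1)
  11 : (3,2)
  12 : (4,0)
  13 : (4,1)
  14 : (4,2)
distinct pairs in image: 15 / 15 needed
  → bijection onto A×B; projections well-typed.

Answer: VALID PRODUCT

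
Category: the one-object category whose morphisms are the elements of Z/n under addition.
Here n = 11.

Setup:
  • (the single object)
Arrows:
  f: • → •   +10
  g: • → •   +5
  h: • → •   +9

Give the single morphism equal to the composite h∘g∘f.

  0 +10≡10 +5≡4 +9≡2  (mod 11)
result: +2

Answer: +2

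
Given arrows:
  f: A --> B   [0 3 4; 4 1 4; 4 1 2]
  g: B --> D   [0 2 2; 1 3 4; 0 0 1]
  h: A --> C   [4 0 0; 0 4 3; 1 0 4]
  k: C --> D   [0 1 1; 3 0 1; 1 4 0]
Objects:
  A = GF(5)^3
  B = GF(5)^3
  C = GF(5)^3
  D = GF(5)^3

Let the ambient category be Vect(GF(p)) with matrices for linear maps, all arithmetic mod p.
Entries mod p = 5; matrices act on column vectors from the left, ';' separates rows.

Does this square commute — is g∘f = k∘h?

Path 1 = f;g:
  e0=⟨1,0,0⟩ f-->⟨0,4,4⟩ g-->⟨1,3,4⟩
  e1=⟨0,1,0⟩ f-->⟨3,1,1⟩ g-->⟨4,0,1⟩
  e2=⟨0,0,1⟩ f-->⟨4,4,2⟩ g-->⟨2,4,2⟩
  result₁ = [1 4 2; 3 0 4; 4 1 2]
Path 2 = h;k:
  e0=⟨1,0,0⟩ h-->⟨4,0,1⟩ k-->⟨1,3,4⟩
  e1=⟨0,1,0⟩ h-->⟨0,4,0⟩ k-->⟨4,0,1⟩
  e2=⟨0,0,1⟩ h-->⟨0,3,4⟩ k-->⟨2,4,2⟩
  result₂ = [1 4 2; 3 0 4; 4 1 2]
Equal? same morphism ✓

Answer: COMMUTES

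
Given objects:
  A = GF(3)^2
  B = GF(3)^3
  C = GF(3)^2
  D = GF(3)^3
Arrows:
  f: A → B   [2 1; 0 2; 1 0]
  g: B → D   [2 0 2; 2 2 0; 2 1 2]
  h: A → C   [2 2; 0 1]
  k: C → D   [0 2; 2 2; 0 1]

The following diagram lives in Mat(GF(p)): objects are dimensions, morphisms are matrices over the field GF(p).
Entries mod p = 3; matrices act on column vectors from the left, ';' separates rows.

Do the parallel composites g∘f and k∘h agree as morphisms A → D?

Along f;g (path 1):
  e0=(1,0) f→(2,0,1) g→(0,1,0)
  e1=(0,1) f→(1,2,0) g→(2,0,1)
  result₁ = [0 2; 1 0; 0 1]
Along h;k (path 2):
  e0=(1,0) h→(2,0) k→(0,1,0)
  e1=(0,1) h→(2,1) k→(2,0,1)
  result₂ = [0 2; 1 0; 0 1]
Equal? same morphism ✓

Answer: COMMUTES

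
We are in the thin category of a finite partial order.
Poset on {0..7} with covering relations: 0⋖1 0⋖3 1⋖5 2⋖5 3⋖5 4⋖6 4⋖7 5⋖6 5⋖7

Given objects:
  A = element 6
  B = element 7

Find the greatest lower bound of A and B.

Common predecessors of 6,7: {0,1,2,3,4,5}
  maximal lower bounds 4 and 5 are incomparable: neither 4<=5 nor 5<=4
→ no greatest lower bound exists

Answer: NO MEET EXISTS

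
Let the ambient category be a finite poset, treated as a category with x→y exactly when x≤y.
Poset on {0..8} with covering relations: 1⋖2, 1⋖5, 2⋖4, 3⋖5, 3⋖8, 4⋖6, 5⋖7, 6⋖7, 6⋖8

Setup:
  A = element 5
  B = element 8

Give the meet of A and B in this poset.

Answer: NO MEET EXISTS

Derivation:
{x : x<=A ∧ x<=B} = {1,3}  (A=5, B=8)
  maximal lower bounds 1 and 3 are incomparable: neither 1<=3 nor 3<=1
→ no greatest lower bound exists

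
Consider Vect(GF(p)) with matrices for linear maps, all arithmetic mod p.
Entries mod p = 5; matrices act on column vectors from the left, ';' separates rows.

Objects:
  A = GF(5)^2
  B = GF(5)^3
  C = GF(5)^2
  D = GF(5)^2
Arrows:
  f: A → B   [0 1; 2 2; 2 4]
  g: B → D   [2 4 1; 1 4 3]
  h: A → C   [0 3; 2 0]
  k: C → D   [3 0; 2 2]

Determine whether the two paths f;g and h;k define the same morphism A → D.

Path 1 = f;g:
  e0=(1,0) f→(0,2,2) g→(0,4)
  e1=(0,1) f→(1,2,4) g→(4,1)
  composite₁ = [0 4; 4 1]
Path 2 = h;k:
  e0=(1,0) h→(0,2) k→(0,4)
  e1=(0,1) h→(3,0) k→(4,1)
  composite₂ = [0 4; 4 1]
Equal? equal; square commutes

Answer: COMMUTES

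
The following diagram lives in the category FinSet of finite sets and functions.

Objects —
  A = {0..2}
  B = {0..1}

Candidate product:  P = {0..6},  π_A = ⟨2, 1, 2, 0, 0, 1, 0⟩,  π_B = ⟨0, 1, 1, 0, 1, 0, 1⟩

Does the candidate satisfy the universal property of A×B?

Answer: NOT A VALID PRODUCT — |P|=7 ≠ |A|·|B|=6

Derivation:
|A|·|B| = 3·2 = 6;  |P| = 7
  → cardinalities differ; no bijection possible.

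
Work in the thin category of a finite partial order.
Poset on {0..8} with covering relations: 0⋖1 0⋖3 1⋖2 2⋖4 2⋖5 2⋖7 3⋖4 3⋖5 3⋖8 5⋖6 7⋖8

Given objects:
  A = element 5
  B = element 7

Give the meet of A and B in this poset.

Answer: A∧B = 2

Work:
Common predecessors of 5,7: {0,1,2}
  0 ≤ 2
  1 ≤ 2
  2 ≤ 2
glb = 2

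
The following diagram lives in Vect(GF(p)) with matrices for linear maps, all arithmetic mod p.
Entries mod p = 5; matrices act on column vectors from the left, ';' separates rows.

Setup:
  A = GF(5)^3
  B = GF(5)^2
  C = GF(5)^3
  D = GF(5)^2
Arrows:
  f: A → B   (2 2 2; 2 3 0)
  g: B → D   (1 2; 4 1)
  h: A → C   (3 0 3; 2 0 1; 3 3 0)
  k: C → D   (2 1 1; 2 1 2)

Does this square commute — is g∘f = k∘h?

Answer: DOES NOT COMMUTE

Derivation:
Path 1 = f;g:
  e0=(1,0,0) f→(2,2) g→(1,0)
  e1=(0,1,0) f→(2,3) g→(3,1)
  e2=(0,0,1) f→(2,0) g→(2,3)
  result₁ = (1 3 2; 0 1 3)
Path 2 = h;k:
  e0=(1,0,0) h→(3,2,3) k→(1,4)
  e1=(0,1,0) h→(0,0,3) k→(3,1)
  e2=(0,0,1) h→(3,1,0) k→(2,2)
  result₂ = (1 3 2; 4 1 2)
Equal? distinct morphisms ✗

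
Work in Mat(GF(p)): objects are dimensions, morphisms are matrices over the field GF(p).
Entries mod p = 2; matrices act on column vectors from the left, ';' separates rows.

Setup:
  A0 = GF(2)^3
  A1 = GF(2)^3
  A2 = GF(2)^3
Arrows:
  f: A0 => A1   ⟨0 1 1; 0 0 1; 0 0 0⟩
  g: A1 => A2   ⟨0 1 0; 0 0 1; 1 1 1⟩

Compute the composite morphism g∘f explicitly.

Answer: ⟨0 0 1; 0 0 0; 0 1 0⟩

Work:
  e0=[1,0,0] f=>[0,0,0] g=>[0,0,0]
  e1=[0,1,0] f=>[1,0,0] g=>[0,0,1]
  e2=[0,0,1] f=>[1,1,0] g=>[1,0,0]
⟦path⟧: ⟨0 0 1; 0 0 0; 0 1 0⟩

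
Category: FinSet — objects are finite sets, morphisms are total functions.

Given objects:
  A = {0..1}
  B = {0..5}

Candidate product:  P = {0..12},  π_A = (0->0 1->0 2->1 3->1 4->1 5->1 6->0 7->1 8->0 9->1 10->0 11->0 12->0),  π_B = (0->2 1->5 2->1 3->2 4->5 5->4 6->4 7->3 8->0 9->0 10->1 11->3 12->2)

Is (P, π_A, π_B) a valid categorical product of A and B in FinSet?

|A|·|B| = 2·6 = 12;  |P| = 13
  → cardinalities differ; no bijection possible.

Answer: NOT A VALID PRODUCT — |P|=13 ≠ |A|·|B|=12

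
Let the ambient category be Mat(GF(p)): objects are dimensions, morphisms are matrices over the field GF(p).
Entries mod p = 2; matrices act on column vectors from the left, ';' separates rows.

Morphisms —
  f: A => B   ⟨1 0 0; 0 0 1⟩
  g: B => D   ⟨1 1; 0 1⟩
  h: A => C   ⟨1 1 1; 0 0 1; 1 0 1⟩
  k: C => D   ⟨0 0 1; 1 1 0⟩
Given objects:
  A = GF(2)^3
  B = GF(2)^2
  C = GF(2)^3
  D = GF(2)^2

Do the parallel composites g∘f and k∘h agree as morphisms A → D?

Along f;g (path 1):
  e0=(1,0,0) f=>(1,0) g=>(1,0)
  e1=(0,1,0) f=>(0,0) g=>(0,0)
  e2=(0,0,1) f=>(0,1) g=>(1,1)
  composite₁ = ⟨1 0 1; 0 0 1⟩
Along h;k (path 2):
  e0=(1,0,0) h=>(1,0,1) k=>(1,1)
  e1=(0,1,0) h=>(1,0,0) k=>(0,1)
  e2=(0,0,1) h=>(1,1,1) k=>(1,0)
  composite₂ = ⟨1 0 1; 1 1 0⟩
Equal? distinct morphisms ✗

Answer: DOES NOT COMMUTE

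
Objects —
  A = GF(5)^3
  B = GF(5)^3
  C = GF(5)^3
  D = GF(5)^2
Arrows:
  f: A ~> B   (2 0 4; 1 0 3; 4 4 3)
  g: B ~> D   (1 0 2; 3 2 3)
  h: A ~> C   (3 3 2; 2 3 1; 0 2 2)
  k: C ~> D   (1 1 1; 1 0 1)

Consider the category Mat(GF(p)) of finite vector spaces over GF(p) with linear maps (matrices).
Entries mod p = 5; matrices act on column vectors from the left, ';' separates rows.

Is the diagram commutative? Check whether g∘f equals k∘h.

Answer: DOES NOT COMMUTE

Derivation:
Path 1 = f;g:
  e0=[1,0,0] f~>[2,1,4] g~>[0,0]
  e1=[0,1,0] f~>[0,0,4] g~>[3,2]
  e2=[0,0,1] f~>[4,3,3] g~>[0,2]
  composite₁ = (0 3 0; 0 2 2)
Path 2 = h;k:
  e0=[1,0,0] h~>[3,2,0] k~>[0,3]
  e1=[0,1,0] h~>[3,3,2] k~>[3,0]
  e2=[0,0,1] h~>[2,1,2] k~>[0,4]
  composite₂ = (0 3 0; 3 0 4)
Equal? differ; not commutative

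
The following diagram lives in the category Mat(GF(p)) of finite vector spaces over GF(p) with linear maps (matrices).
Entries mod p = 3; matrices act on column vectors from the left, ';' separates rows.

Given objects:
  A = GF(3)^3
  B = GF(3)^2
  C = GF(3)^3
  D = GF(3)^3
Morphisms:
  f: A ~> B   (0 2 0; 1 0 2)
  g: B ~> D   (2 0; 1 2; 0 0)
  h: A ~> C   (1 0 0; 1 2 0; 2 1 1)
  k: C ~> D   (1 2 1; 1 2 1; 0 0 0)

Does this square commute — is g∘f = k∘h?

Answer: DOES NOT COMMUTE

Derivation:
1) trace f;g:
  e0=⟨1,0,0⟩ f~>⟨0,1⟩ g~>⟨0,2,0⟩
  e1=⟨0,1,0⟩ f~>⟨2,0⟩ g~>⟨1,2,0⟩
  e2=⟨0,0,1⟩ f~>⟨0,2⟩ g~>⟨0,1,0⟩
  ⟦path⟧₁ = (0 1 0; 2 2 1; 0 0 0)
2) trace h;k:
  e0=⟨1,0,0⟩ h~>⟨1,1,2⟩ k~>⟨2,2,0⟩
  e1=⟨0,1,0⟩ h~>⟨0,2,1⟩ k~>⟨2,2,0⟩
  e2=⟨0,0,1⟩ h~>⟨0,0,1⟩ k~>⟨1,1,0⟩
  ⟦path⟧₂ = (2 2 1; 2 2 1; 0 0 0)
Equal? distinct morphisms ✗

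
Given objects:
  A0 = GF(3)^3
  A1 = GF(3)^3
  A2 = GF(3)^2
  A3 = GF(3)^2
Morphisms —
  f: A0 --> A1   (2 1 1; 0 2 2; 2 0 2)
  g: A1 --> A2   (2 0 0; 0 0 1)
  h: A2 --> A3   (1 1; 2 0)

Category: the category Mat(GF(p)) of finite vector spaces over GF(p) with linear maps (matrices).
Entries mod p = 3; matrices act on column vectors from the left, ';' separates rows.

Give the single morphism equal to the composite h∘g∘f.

Answer: (0 2 1; 2 1 1)

Work:
  e0=(1,0,0) f-->(2,0,2) g-->(1,2) h-->(0,2)
  e1=(0,1,0) f-->(1,2,0) g-->(2,0) h-->(2,1)
  e2=(0,0,1) f-->(1,2,2) g-->(2,2) h-->(1,1)
composite: (0 2 1; 2 1 1)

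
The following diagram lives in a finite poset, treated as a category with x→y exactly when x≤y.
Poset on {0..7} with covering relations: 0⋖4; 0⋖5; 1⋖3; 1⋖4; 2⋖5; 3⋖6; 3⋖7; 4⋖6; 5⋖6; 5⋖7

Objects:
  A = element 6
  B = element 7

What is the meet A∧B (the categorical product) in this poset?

Answer: NO MEET EXISTS

Trace:
Common predecessors of 6,7: {0,1,2,3,5}
  maximal lower bounds 3 and 5 are incomparable: neither 3<=5 nor 5<=3
→ no greatest lower bound exists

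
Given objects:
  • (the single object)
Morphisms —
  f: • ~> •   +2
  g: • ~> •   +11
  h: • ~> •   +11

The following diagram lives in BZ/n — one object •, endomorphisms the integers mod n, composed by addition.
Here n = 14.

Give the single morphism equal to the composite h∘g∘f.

  0 +2≡2 +11≡13 +11≡10  (mod 14)
⟦path⟧: +10

Answer: +10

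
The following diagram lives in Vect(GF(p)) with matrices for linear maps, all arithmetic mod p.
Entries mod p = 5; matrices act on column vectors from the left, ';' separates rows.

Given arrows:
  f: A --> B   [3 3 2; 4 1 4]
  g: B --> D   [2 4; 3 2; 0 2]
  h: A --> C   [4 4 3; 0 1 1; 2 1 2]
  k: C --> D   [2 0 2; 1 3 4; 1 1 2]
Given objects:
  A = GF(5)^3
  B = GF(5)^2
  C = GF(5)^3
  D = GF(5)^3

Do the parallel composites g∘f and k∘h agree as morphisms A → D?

Answer: COMMUTES

Work:
Along f;g (path 1):
  e0=(1,0,0) f-->(3,4) g-->(2,2,3)
  e1=(0,1,0) f-->(3,1) g-->(0,1,2)
  e2=(0,0,1) f-->(2,4) g-->(0,4,3)
  ⟦path⟧₁ = [2 0 0; 2 1 4; 3 2 3]
Along h;k (path 2):
  e0=(1,0,0) h-->(4,0,2) k-->(2,2,3)
  e1=(0,1,0) h-->(4,1,1) k-->(0,1,2)
  e2=(0,0,1) h-->(3,1,2) k-->(0,4,3)
  ⟦path⟧₂ = [2 0 0; 2 1 4; 3 2 3]
Equal? same morphism ✓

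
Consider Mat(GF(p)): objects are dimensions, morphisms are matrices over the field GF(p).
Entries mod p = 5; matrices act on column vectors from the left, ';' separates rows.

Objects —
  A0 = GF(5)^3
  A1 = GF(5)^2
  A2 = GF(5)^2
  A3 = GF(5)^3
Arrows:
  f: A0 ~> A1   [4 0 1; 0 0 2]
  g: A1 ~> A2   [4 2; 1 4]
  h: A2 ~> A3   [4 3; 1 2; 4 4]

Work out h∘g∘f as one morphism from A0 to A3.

  e0=⟨1,0,0⟩ f~>⟨4,0⟩ g~>⟨1,4⟩ h~>⟨1,4,0⟩
  e1=⟨0,1,0⟩ f~>⟨0,0⟩ g~>⟨0,0⟩ h~>⟨0,0,0⟩
  e2=⟨0,0,1⟩ f~>⟨1,2⟩ g~>⟨3,4⟩ h~>⟨4,1,3⟩
⟦path⟧: [1 0 4; 4 0 1; 0 0 3]

Answer: [1 0 4; 4 0 1; 0 0 3]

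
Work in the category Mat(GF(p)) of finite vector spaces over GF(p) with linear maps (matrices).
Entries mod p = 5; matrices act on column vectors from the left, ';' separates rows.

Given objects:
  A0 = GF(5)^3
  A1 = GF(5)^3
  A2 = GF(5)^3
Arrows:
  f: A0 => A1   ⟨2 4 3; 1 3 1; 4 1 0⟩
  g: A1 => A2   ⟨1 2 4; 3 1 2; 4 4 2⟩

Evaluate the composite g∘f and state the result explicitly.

  e0=(1,0,0) f=>(2,1,4) g=>(0,0,0)
  e1=(0,1,0) f=>(4,3,1) g=>(4,2,0)
  e2=(0,0,1) f=>(3,1,0) g=>(0,0,1)
result: ⟨0 4 0; 0 2 0; 0 0 1⟩

Answer: ⟨0 4 0; 0 2 0; 0 0 1⟩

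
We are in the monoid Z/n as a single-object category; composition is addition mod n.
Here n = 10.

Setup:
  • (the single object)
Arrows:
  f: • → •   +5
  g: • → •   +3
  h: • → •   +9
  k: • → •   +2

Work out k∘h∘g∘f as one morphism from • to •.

  0 +5≡5 +3≡8 +9≡7 +2≡9  (mod 10)
composite: +9

Answer: +9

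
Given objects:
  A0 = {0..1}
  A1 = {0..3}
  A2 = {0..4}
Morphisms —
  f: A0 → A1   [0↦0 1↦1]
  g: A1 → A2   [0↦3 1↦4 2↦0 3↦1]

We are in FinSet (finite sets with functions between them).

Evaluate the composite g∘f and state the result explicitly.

  0 f→0 g→3
  1 f→1 g→4
result: [0↦3 1↦4]

Answer: [0↦3 1↦4]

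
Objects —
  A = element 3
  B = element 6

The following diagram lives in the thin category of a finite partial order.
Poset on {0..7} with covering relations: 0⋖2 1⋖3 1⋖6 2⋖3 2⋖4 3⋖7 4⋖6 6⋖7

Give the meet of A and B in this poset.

Answer: NO MEET EXISTS

Work:
Lower bounds of A=3 and B=6: {0,1,2}
  maximal lower bounds 1 and 2 are incomparable: neither 1⊑2 nor 2⊑1
→ no greatest lower bound exists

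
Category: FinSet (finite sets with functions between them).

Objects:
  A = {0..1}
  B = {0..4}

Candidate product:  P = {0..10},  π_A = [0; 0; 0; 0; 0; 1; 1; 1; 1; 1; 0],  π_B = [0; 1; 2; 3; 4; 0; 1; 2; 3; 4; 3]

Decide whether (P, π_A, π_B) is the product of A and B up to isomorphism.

Answer: NOT A VALID PRODUCT — |P|=11 ≠ |A|·|B|=10

Trace:
|A|·|B| = 2·5 = 10;  |P| = 11
  → cardinalities differ; no bijection possible.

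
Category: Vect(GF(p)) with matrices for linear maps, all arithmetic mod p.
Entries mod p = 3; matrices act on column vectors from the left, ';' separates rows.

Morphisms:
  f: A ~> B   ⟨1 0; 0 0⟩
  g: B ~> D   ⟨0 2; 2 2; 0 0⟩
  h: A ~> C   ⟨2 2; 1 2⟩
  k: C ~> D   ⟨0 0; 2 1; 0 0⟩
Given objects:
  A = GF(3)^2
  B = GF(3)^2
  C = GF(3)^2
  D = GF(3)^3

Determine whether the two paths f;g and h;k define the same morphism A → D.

Answer: COMMUTES

Work:
1) trace f;g:
  e0=⟨1,0⟩ f~>⟨1,0⟩ g~>⟨0,2,0⟩
  e1=⟨0,1⟩ f~>⟨0,0⟩ g~>⟨0,0,0⟩
  result₁ = ⟨0 0; 2 0; 0 0⟩
2) trace h;k:
  e0=⟨1,0⟩ h~>⟨2,1⟩ k~>⟨0,2,0⟩
  e1=⟨0,1⟩ h~>⟨2,2⟩ k~>⟨0,0,0⟩
  result₂ = ⟨0 0; 2 0; 0 0⟩
Equal? same morphism ✓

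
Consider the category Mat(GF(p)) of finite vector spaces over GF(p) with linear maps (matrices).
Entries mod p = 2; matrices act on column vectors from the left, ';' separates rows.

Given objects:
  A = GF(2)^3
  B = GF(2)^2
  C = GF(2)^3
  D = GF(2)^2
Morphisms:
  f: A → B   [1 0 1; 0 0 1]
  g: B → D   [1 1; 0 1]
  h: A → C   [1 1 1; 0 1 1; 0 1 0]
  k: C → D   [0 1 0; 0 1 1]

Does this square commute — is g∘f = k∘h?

Answer: DOES NOT COMMUTE

Work:
Along f;g (path 1):
  e0=(1,0,0) f→(1,0) g→(1,0)
  e1=(0,1,0) f→(0,0) g→(0,0)
  e2=(0,0,1) f→(1,1) g→(0,1)
  composite₁ = [1 0 0; 0 0 1]
Along h;k (path 2):
  e0=(1,0,0) h→(1,0,0) k→(0,0)
  e1=(0,1,0) h→(1,1,1) k→(1,0)
  e2=(0,0,1) h→(1,1,0) k→(1,1)
  composite₂ = [0 1 1; 0 0 1]
Equal? differ; not commutative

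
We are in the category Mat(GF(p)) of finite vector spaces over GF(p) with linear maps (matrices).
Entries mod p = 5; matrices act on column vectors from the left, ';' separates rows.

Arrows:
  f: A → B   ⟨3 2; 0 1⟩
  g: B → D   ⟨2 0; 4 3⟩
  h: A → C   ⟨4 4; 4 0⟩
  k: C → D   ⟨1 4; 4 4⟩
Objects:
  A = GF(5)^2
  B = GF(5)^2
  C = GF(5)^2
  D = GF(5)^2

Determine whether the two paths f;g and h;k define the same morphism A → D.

Answer: DOES NOT COMMUTE

Trace:
1) trace f;g:
  e0=[1,0] f→[3,0] g→[1,2]
  e1=[0,1] f→[2,1] g→[4,1]
  composite₁ = ⟨1 4; 2 1⟩
2) trace h;k:
  e0=[1,0] h→[4,4] k→[0,2]
  e1=[0,1] h→[4,0] k→[4,1]
  composite₂ = ⟨0 4; 2 1⟩
Equal? differ; not commutative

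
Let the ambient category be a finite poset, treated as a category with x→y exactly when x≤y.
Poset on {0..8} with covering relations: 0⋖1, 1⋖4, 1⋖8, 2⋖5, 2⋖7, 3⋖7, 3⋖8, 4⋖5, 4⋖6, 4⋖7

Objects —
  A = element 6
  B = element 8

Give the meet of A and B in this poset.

Answer: A∧B = 1

Derivation:
Common predecessors of 6,8: {0,1}
  0 ≤ 1
  1 ≤ 1
glb = 1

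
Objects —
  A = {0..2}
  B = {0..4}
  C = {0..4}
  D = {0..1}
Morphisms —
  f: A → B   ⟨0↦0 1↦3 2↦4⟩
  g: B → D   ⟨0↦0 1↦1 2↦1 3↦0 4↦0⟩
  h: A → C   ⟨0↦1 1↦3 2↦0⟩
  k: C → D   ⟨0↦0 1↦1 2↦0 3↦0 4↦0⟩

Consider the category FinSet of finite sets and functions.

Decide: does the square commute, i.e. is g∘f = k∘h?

Answer: DOES NOT COMMUTE

Derivation:
1) trace f;g:
  0 f→0 g→0
  1 f→3 g→0
  2 f→4 g→0
  result₁ = ⟨0↦0 1↦0 2↦0⟩
2) trace h;k:
  0 h→1 k→1
  1 h→3 k→0
  2 h→0 k→0
  result₂ = ⟨0↦1 1↦0 2↦0⟩
Equal? NO — does not commute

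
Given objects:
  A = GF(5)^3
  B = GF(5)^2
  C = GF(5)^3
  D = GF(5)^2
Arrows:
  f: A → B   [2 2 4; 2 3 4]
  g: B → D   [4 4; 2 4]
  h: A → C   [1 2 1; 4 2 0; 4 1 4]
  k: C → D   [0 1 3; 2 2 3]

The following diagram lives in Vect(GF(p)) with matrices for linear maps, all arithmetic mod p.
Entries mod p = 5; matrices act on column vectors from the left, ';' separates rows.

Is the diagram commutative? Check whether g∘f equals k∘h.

Answer: COMMUTES

Derivation:
1) trace f;g:
  e0=(1,0,0) f→(2,2) g→(1,2)
  e1=(0,1,0) f→(2,3) g→(0,1)
  e2=(0,0,1) f→(4,4) g→(2,4)
  ⟦path⟧₁ = [1 0 2; 2 1 4]
2) trace h;k:
  e0=(1,0,0) h→(1,4,4) k→(1,2)
  e1=(0,1,0) h→(2,2,1) k→(0,1)
  e2=(0,0,1) h→(1,0,4) k→(2,4)
  ⟦path⟧₂ = [1 0 2; 2 1 4]
Equal? equal; square commutes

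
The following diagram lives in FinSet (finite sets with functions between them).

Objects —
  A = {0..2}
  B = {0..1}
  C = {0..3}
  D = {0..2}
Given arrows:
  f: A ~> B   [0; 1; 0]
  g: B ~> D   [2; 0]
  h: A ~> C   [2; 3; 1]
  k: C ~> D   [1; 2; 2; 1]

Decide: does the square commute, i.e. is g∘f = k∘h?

Answer: DOES NOT COMMUTE

Work:
1) trace f;g:
  0 f~>0 g~>2
  1 f~>1 g~>0
  2 f~>0 g~>2
  result₁ = [2; 0; 2]
2) trace h;k:
  0 h~>2 k~>2
  1 h~>3 k~>1
  2 h~>1 k~>2
  result₂ = [2; 1; 2]
Equal? differ; not commutative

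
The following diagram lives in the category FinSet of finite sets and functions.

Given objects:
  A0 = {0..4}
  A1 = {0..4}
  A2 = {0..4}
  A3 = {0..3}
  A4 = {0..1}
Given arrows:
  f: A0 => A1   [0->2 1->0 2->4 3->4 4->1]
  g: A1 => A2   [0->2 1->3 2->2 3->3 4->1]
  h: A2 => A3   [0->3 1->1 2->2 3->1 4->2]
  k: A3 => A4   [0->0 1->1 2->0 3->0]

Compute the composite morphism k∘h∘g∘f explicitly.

  0 f=>2 g=>2 h=>2 k=>0
  1 f=>0 g=>2 h=>2 k=>0
  2 f=>4 g=>1 h=>1 k=>1
  3 f=>4 g=>1 h=>1 k=>1
  4 f=>1 g=>3 h=>1 k=>1
composite: [0->0 1->0 2->1 3->1 4->1]

Answer: [0->0 1->0 2->1 3->1 4->1]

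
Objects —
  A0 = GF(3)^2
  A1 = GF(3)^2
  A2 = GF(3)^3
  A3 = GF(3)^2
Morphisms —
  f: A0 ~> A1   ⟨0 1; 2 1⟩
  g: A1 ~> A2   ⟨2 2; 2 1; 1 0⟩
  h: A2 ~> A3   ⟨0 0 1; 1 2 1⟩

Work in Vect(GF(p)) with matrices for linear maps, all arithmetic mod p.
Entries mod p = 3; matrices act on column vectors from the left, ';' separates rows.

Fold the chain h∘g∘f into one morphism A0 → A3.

Answer: ⟨0 1; 2 2⟩

Derivation:
  e0=[1,0] f~>[0,2] g~>[1,2,0] h~>[0,2]
  e1=[0,1] f~>[1,1] g~>[1,0,1] h~>[1,2]
composite: ⟨0 1; 2 2⟩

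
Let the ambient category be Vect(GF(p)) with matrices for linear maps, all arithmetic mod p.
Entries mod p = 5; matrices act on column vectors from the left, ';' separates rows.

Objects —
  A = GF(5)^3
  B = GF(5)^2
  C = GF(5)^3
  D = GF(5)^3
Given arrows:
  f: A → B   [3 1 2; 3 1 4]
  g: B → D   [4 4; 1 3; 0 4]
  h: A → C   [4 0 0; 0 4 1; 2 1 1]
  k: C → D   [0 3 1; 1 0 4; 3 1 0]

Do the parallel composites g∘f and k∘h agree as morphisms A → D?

Along f;g (path 1):
  e0=[1,0,0] f→[3,3] g→[4,2,2]
  e1=[0,1,0] f→[1,1] g→[3,4,4]
  e2=[0,0,1] f→[2,4] g→[4,4,1]
  ⟦path⟧₁ = [4 3 4; 2 4 4; 2 4 1]
Along h;k (path 2):
  e0=[1,0,0] h→[4,0,2] k→[2,2,2]
  e1=[0,1,0] h→[0,4,1] k→[3,4,4]
  e2=[0,0,1] h→[0,1,1] k→[4,4,1]
  ⟦path⟧₂ = [2 3 4; 2 4 4; 2 4 1]
Equal? NO — does not commute

Answer: DOES NOT COMMUTE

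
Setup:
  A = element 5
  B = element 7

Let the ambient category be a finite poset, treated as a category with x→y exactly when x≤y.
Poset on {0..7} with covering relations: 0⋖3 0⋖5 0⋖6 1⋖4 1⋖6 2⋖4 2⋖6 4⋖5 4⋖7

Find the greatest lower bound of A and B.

Lower bounds of A=5 and B=7: {1,2,4}
  1 ≤ 4
  2 ≤ 4
  4 ≤ 4
glb = 4

Answer: A∧B = 4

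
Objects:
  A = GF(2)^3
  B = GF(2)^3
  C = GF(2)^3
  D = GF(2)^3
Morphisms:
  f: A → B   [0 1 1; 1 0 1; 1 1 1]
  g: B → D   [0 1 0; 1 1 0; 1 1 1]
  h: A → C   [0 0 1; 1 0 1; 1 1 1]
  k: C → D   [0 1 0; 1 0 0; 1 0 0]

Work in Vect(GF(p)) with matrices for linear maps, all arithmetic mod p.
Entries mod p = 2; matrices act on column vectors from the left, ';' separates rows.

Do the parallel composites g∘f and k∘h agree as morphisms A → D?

Answer: DOES NOT COMMUTE

Trace:
Along f;g (path 1):
  e0=[1,0,0] f→[0,1,1] g→[1,1,0]
  e1=[0,1,0] f→[1,0,1] g→[0,1,0]
  e2=[0,0,1] f→[1,1,1] g→[1,0,1]
  result₁ = [1 0 1; 1 1 0; 0 0 1]
Along h;k (path 2):
  e0=[1,0,0] h→[0,1,1] k→[1,0,0]
  e1=[0,1,0] h→[0,0,1] k→[0,0,0]
  e2=[0,0,1] h→[1,1,1] k→[1,1,1]
  result₂ = [1 0 1; 0 0 1; 0 0 1]
Equal? distinct morphisms ✗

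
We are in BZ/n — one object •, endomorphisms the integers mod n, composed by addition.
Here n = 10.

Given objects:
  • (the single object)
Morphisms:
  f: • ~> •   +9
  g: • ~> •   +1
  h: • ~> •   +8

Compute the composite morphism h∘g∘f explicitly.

  0 +9≡9 +1≡0 +8≡8  (mod 10)
⟦path⟧: +8

Answer: +8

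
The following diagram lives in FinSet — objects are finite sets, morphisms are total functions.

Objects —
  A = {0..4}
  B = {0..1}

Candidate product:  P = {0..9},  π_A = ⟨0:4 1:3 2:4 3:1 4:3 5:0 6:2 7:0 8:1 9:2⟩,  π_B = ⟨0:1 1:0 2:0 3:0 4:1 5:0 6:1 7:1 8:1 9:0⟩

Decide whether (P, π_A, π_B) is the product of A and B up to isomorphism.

Answer: VALID PRODUCT

Work:
|A|·|B| = 5·2 = 10;  |P| = 10
Check the pairing map k ↦ (π_A(k), π_B(k)):
  0 : (4,1)
  1 : (3,0)
  2 : (4,0)
  3 : (1,0)
  4 : (3,1)
  5 : (0,0)
  6 : (2,1)
  7 : (0,1)
  8 : (1,1)
  9 : (2,0)
distinct pairs in image: 10 / 10 needed
  → bijection onto A×B; projections well-typed.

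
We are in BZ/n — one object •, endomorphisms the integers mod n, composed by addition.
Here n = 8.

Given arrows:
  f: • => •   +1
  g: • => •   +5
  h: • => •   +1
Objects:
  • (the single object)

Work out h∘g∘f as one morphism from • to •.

Answer: +7

Work:
  0 +1≡1 +5≡6 +1≡7  (mod 8)
⟦path⟧: +7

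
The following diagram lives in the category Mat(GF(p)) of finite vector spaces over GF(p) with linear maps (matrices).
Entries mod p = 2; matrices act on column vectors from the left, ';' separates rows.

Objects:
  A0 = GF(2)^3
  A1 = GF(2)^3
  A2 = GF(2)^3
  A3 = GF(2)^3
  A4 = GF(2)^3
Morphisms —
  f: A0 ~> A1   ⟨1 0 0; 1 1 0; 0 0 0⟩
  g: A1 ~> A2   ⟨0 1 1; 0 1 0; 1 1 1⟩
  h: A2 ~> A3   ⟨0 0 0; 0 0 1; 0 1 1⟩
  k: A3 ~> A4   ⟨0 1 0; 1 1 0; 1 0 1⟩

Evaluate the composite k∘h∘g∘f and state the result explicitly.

Answer: ⟨0 1 0; 0 1 0; 1 0 0⟩

Trace:
  e0=(1,0,0) f~>(1,1,0) g~>(1,1,0) h~>(0,0,1) k~>(0,0,1)
  e1=(0,1,0) f~>(0,1,0) g~>(1,1,1) h~>(0,1,0) k~>(1,1,0)
  e2=(0,0,1) f~>(0,0,0) g~>(0,0,0) h~>(0,0,0) k~>(0,0,0)
result: ⟨0 1 0; 0 1 0; 1 0 0⟩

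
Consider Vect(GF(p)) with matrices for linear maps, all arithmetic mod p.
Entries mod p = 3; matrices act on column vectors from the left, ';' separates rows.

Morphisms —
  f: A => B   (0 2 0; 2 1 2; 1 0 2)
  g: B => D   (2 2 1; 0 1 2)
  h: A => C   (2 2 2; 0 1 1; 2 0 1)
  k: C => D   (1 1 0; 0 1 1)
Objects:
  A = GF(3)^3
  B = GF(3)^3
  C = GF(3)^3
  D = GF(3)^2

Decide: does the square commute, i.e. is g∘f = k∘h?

Answer: DOES NOT COMMUTE

Derivation:
1) trace f;g:
  e0=⟨1,0,0⟩ f=>⟨0,2,1⟩ g=>⟨2,1⟩
  e1=⟨0,1,0⟩ f=>⟨2,1,0⟩ g=>⟨0,1⟩
  e2=⟨0,0,1⟩ f=>⟨0,2,2⟩ g=>⟨0,0⟩
  result₁ = (2 0 0; 1 1 0)
2) trace h;k:
  e0=⟨1,0,0⟩ h=>⟨2,0,2⟩ k=>⟨2,2⟩
  e1=⟨0,1,0⟩ h=>⟨2,1,0⟩ k=>⟨0,1⟩
  e2=⟨0,0,1⟩ h=>⟨2,1,1⟩ k=>⟨0,2⟩
  result₂ = (2 0 0; 2 1 2)
Equal? differ; not commutative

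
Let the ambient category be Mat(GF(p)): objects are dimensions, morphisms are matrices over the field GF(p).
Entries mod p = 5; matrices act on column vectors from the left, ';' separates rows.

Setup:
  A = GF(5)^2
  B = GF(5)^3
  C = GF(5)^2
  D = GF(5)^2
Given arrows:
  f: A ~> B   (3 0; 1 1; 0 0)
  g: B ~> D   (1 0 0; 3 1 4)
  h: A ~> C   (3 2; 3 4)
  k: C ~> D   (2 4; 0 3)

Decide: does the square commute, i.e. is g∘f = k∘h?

Along f;g (path 1):
  e0=(1,0) f~>(3,1,0) g~>(3,0)
  e1=(0,1) f~>(0,1,0) g~>(0,1)
  result₁ = (3 0; 0 1)
Along h;k (path 2):
  e0=(1,0) h~>(3,3) k~>(3,4)
  e1=(0,1) h~>(2,4) k~>(0,2)
  result₂ = (3 0; 4 2)
Equal? NO — does not commute

Answer: DOES NOT COMMUTE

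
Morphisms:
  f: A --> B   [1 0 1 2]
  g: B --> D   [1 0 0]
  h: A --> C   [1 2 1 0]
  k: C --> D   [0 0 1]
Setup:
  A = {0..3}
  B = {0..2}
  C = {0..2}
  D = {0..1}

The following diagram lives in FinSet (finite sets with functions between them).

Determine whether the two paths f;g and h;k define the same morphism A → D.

Answer: COMMUTES

Trace:
Along f;g (path 1):
  0 f-->1 g-->0
  1 f-->0 g-->1
  2 f-->1 g-->0
  3 f-->2 g-->0
  ⟦path⟧₁ = [0 1 0 0]
Along h;k (path 2):
  0 h-->1 k-->0
  1 h-->2 k-->1
  2 h-->1 k-->0
  3 h-->0 k-->0
  ⟦path⟧₂ = [0 1 0 0]
Equal? same morphism ✓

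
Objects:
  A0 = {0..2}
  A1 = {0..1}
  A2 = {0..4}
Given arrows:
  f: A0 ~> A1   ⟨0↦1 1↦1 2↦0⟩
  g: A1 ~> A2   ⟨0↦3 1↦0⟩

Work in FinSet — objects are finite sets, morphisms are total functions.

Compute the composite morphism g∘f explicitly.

  0 f~>1 g~>0
  1 f~>1 g~>0
  2 f~>0 g~>3
result: ⟨0↦0 1↦0 2↦3⟩

Answer: ⟨0↦0 1↦0 2↦3⟩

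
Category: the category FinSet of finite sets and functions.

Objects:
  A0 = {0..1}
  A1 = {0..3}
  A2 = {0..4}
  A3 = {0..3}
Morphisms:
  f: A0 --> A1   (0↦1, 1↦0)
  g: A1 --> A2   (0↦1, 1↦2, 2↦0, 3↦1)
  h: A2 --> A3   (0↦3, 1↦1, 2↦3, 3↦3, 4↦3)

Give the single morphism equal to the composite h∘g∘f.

Answer: (0↦3, 1↦1)

Trace:
  0 f-->1 g-->2 h-->3
  1 f-->0 g-->1 h-->1
composite: (0↦3, 1↦1)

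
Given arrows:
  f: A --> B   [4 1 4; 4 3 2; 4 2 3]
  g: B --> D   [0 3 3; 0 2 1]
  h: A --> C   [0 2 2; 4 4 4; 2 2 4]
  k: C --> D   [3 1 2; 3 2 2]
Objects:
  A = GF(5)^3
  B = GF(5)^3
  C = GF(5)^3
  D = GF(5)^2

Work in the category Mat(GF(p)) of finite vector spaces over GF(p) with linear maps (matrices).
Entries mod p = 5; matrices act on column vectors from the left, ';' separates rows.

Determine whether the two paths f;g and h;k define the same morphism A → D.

Path 1 = f;g:
  e0=(1,0,0) f-->(4,4,4) g-->(4,2)
  e1=(0,1,0) f-->(1,3,2) g-->(0,3)
  e2=(0,0,1) f-->(4,2,3) g-->(0,2)
  result₁ = [4 0 0; 2 3 2]
Path 2 = h;k:
  e0=(1,0,0) h-->(0,4,2) k-->(3,2)
  e1=(0,1,0) h-->(2,4,2) k-->(4,3)
  e2=(0,0,1) h-->(2,4,4) k-->(3,2)
  result₂ = [3 4 3; 2 3 2]
Equal? distinct morphisms ✗

Answer: DOES NOT COMMUTE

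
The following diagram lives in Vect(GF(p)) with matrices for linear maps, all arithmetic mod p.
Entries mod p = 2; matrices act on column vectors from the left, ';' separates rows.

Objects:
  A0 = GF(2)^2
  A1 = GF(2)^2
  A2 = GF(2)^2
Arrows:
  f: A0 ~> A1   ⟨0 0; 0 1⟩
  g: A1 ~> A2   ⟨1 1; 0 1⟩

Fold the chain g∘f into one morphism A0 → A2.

  e0=[1,0] f~>[0,0] g~>[0,0]
  e1=[0,1] f~>[0,1] g~>[1,1]
result: ⟨0 1; 0 1⟩

Answer: ⟨0 1; 0 1⟩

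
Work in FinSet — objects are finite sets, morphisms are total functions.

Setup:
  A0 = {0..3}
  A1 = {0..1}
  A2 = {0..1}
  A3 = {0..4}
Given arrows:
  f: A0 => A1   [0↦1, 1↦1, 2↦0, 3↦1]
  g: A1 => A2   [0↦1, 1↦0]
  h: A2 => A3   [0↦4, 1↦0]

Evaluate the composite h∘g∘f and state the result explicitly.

  0 f=>1 g=>0 h=>4
  1 f=>1 g=>0 h=>4
  2 f=>0 g=>1 h=>0
  3 f=>1 g=>0 h=>4
⟦path⟧: [0↦4, 1↦4, 2↦0, 3↦4]

Answer: [0↦4, 1↦4, 2↦0, 3↦4]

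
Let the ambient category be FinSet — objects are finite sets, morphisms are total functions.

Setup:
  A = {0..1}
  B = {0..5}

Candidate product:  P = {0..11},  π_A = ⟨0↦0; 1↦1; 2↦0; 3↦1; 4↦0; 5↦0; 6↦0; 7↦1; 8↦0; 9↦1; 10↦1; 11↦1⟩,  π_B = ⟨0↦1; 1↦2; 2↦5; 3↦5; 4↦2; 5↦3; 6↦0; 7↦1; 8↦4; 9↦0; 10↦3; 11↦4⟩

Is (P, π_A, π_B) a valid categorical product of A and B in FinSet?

Answer: VALID PRODUCT

Derivation:
|A|·|B| = 2·6 = 12;  |P| = 12
Check the pairing map k ↦ (π_A(k), π_B(k)):
  0 ↦ (0,1)
  1 ↦ (1,2)
  2 ↦ (0,5)
  3 ↦ (1,5)
  4 ↦ (0,2)
  5 ↦ (0,3)
  6 ↦ (0,0)
  7 ↦ (1,1)
  8 ↦ (0,4)
  9 ↦ (1,0)
  10 ↦ (1,3)
  11 ↦ (1,4)
distinct pairs in image: 12 / 12 needed
  → bijection onto A×B; projections well-typed.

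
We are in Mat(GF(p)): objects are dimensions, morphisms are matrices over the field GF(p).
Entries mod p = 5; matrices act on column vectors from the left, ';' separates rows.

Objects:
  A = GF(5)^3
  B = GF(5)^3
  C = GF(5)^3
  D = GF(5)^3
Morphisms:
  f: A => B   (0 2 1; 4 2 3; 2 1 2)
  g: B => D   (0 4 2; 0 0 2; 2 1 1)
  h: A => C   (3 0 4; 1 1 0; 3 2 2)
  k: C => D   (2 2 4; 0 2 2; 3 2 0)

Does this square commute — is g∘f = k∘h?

Along f;g (path 1):
  e0=(1,0,0) f=>(0,4,2) g=>(0,4,1)
  e1=(0,1,0) f=>(2,2,1) g=>(0,2,2)
  e2=(0,0,1) f=>(1,3,2) g=>(1,4,2)
  result₁ = (0 0 1; 4 2 4; 1 2 2)
Along h;k (path 2):
  e0=(1,0,0) h=>(3,1,3) k=>(0,3,1)
  e1=(0,1,0) h=>(0,1,2) k=>(0,1,2)
  e2=(0,0,1) h=>(4,0,2) k=>(1,4,2)
  result₂ = (0 0 1; 3 1 4; 1 2 2)
Equal? distinct morphisms ✗

Answer: DOES NOT COMMUTE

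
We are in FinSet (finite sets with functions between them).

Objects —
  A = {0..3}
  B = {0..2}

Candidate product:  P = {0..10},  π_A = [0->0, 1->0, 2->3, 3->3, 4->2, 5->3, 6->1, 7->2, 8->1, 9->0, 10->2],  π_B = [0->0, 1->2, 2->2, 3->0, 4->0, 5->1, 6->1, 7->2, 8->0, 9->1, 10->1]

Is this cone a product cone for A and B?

Answer: NOT A VALID PRODUCT — |P|=11 ≠ |A|·|B|=12

Derivation:
|A|·|B| = 4·3 = 12;  |P| = 11
  → cardinalities differ; no bijection possible.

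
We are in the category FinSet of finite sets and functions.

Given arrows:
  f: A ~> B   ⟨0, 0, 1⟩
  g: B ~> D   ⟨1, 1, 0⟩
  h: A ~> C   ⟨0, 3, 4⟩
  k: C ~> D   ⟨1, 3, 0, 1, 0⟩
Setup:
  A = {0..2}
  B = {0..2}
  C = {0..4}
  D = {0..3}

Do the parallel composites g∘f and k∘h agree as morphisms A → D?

Answer: DOES NOT COMMUTE

Derivation:
Along f;g (path 1):
  0 f~>0 g~>1
  1 f~>0 g~>1
  2 f~>1 g~>1
  result₁ = ⟨1, 1, 1⟩
Along h;k (path 2):
  0 h~>0 k~>1
  1 h~>3 k~>1
  2 h~>4 k~>0
  result₂ = ⟨1, 1, 0⟩
Equal? distinct morphisms ✗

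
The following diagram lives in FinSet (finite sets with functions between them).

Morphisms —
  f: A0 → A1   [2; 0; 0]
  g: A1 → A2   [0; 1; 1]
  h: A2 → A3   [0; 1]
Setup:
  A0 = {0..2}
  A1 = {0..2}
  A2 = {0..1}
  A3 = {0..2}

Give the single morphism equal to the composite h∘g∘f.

Answer: [1; 0; 0]

Work:
  0 f→2 g→1 h→1
  1 f→0 g→0 h→0
  2 f→0 g→0 h→0
result: [1; 0; 0]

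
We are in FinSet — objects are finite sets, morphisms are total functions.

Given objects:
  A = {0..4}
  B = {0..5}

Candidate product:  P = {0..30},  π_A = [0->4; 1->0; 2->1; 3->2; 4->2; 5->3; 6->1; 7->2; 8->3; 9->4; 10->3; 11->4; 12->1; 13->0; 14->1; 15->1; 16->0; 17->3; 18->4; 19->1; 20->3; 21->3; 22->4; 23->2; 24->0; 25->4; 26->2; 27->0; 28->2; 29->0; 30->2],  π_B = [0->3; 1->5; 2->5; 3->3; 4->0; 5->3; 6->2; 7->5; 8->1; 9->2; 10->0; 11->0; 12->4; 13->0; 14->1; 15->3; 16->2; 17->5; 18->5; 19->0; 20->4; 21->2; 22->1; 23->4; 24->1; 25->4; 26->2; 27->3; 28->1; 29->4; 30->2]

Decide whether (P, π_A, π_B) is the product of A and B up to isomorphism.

|A|·|B| = 5·6 = 30;  |P| = 31
  → cardinalities differ; no bijection possible.

Answer: NOT A VALID PRODUCT — |P|=31 ≠ |A|·|B|=30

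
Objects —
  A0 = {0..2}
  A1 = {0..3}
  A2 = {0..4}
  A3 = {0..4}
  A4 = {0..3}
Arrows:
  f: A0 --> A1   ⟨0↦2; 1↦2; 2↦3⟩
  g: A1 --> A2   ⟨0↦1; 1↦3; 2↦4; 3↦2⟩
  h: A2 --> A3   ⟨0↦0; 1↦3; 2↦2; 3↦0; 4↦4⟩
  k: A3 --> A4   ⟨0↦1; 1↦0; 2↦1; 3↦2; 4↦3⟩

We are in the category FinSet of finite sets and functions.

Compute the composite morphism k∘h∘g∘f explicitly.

Answer: ⟨0↦3; 1↦3; 2↦1⟩

Trace:
  0 f-->2 g-->4 h-->4 k-->3
  1 f-->2 g-->4 h-->4 k-->3
  2 f-->3 g-->2 h-->2 k-->1
⟦path⟧: ⟨0↦3; 1↦3; 2↦1⟩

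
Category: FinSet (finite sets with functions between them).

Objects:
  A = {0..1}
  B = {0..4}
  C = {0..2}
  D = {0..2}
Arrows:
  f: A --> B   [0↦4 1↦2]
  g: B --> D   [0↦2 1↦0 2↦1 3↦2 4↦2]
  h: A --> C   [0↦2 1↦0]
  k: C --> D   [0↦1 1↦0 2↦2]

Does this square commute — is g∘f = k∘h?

Answer: COMMUTES

Trace:
Path 1 = f;g:
  0 f-->4 g-->2
  1 f-->2 g-->1
  ⟦path⟧₁ = [0↦2 1↦1]
Path 2 = h;k:
  0 h-->2 k-->2
  1 h-->0 k-->1
  ⟦path⟧₂ = [0↦2 1↦1]
Equal? equal; square commutes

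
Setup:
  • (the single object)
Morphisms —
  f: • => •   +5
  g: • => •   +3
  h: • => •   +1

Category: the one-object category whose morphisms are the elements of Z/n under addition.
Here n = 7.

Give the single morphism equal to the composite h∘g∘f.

  0 +5≡5 +3≡1 +1≡2  (mod 7)
result: +2

Answer: +2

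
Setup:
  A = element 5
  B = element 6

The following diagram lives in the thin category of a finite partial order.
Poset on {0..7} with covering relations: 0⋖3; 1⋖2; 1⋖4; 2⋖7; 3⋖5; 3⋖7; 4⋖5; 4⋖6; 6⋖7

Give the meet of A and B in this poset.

Answer: A∧B = 4

Work:
Lower bounds of A=5 and B=6: {1,4}
  1 <= 4
  4 <= 4
glb = 4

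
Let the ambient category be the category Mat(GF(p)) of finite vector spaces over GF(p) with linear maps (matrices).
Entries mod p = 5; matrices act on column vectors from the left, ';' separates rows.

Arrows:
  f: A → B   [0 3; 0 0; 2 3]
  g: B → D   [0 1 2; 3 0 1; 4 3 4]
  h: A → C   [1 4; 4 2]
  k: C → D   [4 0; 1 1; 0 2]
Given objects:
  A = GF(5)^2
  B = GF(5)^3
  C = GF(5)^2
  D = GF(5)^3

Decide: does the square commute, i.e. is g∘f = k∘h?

1) trace f;g:
  e0=(1,0) f→(0,0,2) g→(4,2,3)
  e1=(0,1) f→(3,0,3) g→(1,2,4)
  composite₁ = [4 1; 2 2; 3 4]
2) trace h;k:
  e0=(1,0) h→(1,4) k→(4,0,3)
  e1=(0,1) h→(4,2) k→(1,1,4)
  composite₂ = [4 1; 0 1; 3 4]
Equal? NO — does not commute

Answer: DOES NOT COMMUTE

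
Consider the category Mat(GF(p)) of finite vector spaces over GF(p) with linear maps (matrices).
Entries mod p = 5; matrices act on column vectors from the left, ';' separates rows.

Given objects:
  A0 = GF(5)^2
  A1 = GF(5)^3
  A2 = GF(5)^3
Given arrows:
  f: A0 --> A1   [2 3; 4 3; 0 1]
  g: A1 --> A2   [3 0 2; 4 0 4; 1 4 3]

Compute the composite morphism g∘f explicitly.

Answer: [1 1; 3 1; 3 3]

Work:
  e0=(1,0) f-->(2,4,0) g-->(1,3,3)
  e1=(0,1) f-->(3,3,1) g-->(1,1,3)
result: [1 1; 3 1; 3 3]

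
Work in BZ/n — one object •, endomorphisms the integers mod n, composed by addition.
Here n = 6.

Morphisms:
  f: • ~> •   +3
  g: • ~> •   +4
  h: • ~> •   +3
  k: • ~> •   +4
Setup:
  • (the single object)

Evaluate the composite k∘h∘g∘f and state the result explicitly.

  0 +3≡3 +4≡1 +3≡4 +4≡2  (mod 6)
composite: +2

Answer: +2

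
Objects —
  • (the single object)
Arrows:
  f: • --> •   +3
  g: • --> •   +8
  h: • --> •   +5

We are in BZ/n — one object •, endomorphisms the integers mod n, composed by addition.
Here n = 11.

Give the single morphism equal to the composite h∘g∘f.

Answer: +5

Work:
  0 +3≡3 +8≡0 +5≡5  (mod 11)
composite: +5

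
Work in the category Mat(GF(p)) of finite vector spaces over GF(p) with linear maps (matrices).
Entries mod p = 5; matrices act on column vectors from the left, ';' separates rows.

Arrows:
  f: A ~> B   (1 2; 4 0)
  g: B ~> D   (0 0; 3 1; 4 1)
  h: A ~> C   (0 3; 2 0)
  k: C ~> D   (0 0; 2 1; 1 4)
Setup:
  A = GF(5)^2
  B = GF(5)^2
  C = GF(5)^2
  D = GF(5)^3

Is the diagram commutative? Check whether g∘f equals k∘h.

1) trace f;g:
  e0=⟨1,0⟩ f~>⟨1,4⟩ g~>⟨0,2,3⟩
  e1=⟨0,1⟩ f~>⟨2,0⟩ g~>⟨0,1,3⟩
  composite₁ = (0 0; 2 1; 3 3)
2) trace h;k:
  e0=⟨1,0⟩ h~>⟨0,2⟩ k~>⟨0,2,3⟩
  e1=⟨0,1⟩ h~>⟨3,0⟩ k~>⟨0,1,3⟩
  composite₂ = (0 0; 2 1; 3 3)
Equal? same morphism ✓

Answer: COMMUTES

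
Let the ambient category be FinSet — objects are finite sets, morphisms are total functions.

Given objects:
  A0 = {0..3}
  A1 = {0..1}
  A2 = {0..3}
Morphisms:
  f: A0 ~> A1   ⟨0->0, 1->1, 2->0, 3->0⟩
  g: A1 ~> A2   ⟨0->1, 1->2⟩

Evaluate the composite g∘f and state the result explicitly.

  0 f~>0 g~>1
  1 f~>1 g~>2
  2 f~>0 g~>1
  3 f~>0 g~>1
result: ⟨0->1, 1->2, 2->1, 3->1⟩

Answer: ⟨0->1, 1->2, 2->1, 3->1⟩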